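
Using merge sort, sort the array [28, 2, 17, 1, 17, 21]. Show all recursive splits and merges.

Merge sort trace:

Split: [28, 2, 17, 1, 17, 21] -> [28, 2, 17] and [1, 17, 21]
  Split: [28, 2, 17] -> [28] and [2, 17]
    Split: [2, 17] -> [2] and [17]
    Merge: [2] + [17] -> [2, 17]
  Merge: [28] + [2, 17] -> [2, 17, 28]
  Split: [1, 17, 21] -> [1] and [17, 21]
    Split: [17, 21] -> [17] and [21]
    Merge: [17] + [21] -> [17, 21]
  Merge: [1] + [17, 21] -> [1, 17, 21]
Merge: [2, 17, 28] + [1, 17, 21] -> [1, 2, 17, 17, 21, 28]

Final sorted array: [1, 2, 17, 17, 21, 28]

The merge sort proceeds by recursively splitting the array and merging sorted halves.
After all merges, the sorted array is [1, 2, 17, 17, 21, 28].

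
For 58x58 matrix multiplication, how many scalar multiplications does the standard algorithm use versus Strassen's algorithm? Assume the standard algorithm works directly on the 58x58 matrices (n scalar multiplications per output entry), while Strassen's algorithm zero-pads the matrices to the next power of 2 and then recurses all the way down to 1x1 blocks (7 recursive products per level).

Matrix multiplication for 58x58 matrices:

Strassen's algorithm requires power-of-2 dimensions. Pad 58x58 to 64x64 (next power of 2).

Standard algorithm: 58^3 = 195112 multiplications
Strassen's algorithm: 7^(log2(64)) = 7^6 = 117649 multiplications
Savings: 195112 - 117649 = 77463 multiplications

Standard: 195112 multiplications (58^3). Strassen: 117649 multiplications (7^6, after padding to 64x64). Strassen reduces 8 recursive multiplications to 7 at each level.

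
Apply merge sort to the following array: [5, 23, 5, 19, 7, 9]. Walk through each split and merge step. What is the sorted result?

Merge sort trace:

Split: [5, 23, 5, 19, 7, 9] -> [5, 23, 5] and [19, 7, 9]
  Split: [5, 23, 5] -> [5] and [23, 5]
    Split: [23, 5] -> [23] and [5]
    Merge: [23] + [5] -> [5, 23]
  Merge: [5] + [5, 23] -> [5, 5, 23]
  Split: [19, 7, 9] -> [19] and [7, 9]
    Split: [7, 9] -> [7] and [9]
    Merge: [7] + [9] -> [7, 9]
  Merge: [19] + [7, 9] -> [7, 9, 19]
Merge: [5, 5, 23] + [7, 9, 19] -> [5, 5, 7, 9, 19, 23]

Final sorted array: [5, 5, 7, 9, 19, 23]

The merge sort proceeds by recursively splitting the array and merging sorted halves.
After all merges, the sorted array is [5, 5, 7, 9, 19, 23].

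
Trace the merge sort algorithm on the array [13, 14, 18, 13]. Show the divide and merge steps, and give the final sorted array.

Merge sort trace:

Split: [13, 14, 18, 13] -> [13, 14] and [18, 13]
  Split: [13, 14] -> [13] and [14]
  Merge: [13] + [14] -> [13, 14]
  Split: [18, 13] -> [18] and [13]
  Merge: [18] + [13] -> [13, 18]
Merge: [13, 14] + [13, 18] -> [13, 13, 14, 18]

Final sorted array: [13, 13, 14, 18]

The merge sort proceeds by recursively splitting the array and merging sorted halves.
After all merges, the sorted array is [13, 13, 14, 18].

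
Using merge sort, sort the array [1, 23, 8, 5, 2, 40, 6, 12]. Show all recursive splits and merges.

Merge sort trace:

Split: [1, 23, 8, 5, 2, 40, 6, 12] -> [1, 23, 8, 5] and [2, 40, 6, 12]
  Split: [1, 23, 8, 5] -> [1, 23] and [8, 5]
    Split: [1, 23] -> [1] and [23]
    Merge: [1] + [23] -> [1, 23]
    Split: [8, 5] -> [8] and [5]
    Merge: [8] + [5] -> [5, 8]
  Merge: [1, 23] + [5, 8] -> [1, 5, 8, 23]
  Split: [2, 40, 6, 12] -> [2, 40] and [6, 12]
    Split: [2, 40] -> [2] and [40]
    Merge: [2] + [40] -> [2, 40]
    Split: [6, 12] -> [6] and [12]
    Merge: [6] + [12] -> [6, 12]
  Merge: [2, 40] + [6, 12] -> [2, 6, 12, 40]
Merge: [1, 5, 8, 23] + [2, 6, 12, 40] -> [1, 2, 5, 6, 8, 12, 23, 40]

Final sorted array: [1, 2, 5, 6, 8, 12, 23, 40]

The merge sort proceeds by recursively splitting the array and merging sorted halves.
After all merges, the sorted array is [1, 2, 5, 6, 8, 12, 23, 40].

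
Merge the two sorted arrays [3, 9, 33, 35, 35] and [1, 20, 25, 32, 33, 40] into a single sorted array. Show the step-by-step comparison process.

Merging process:

Compare 3 vs 1: take 1 from right. Merged: [1]
Compare 3 vs 20: take 3 from left. Merged: [1, 3]
Compare 9 vs 20: take 9 from left. Merged: [1, 3, 9]
Compare 33 vs 20: take 20 from right. Merged: [1, 3, 9, 20]
Compare 33 vs 25: take 25 from right. Merged: [1, 3, 9, 20, 25]
Compare 33 vs 32: take 32 from right. Merged: [1, 3, 9, 20, 25, 32]
Compare 33 vs 33: take 33 from left. Merged: [1, 3, 9, 20, 25, 32, 33]
Compare 35 vs 33: take 33 from right. Merged: [1, 3, 9, 20, 25, 32, 33, 33]
Compare 35 vs 40: take 35 from left. Merged: [1, 3, 9, 20, 25, 32, 33, 33, 35]
Compare 35 vs 40: take 35 from left. Merged: [1, 3, 9, 20, 25, 32, 33, 33, 35, 35]
Append remaining from right: [40]. Merged: [1, 3, 9, 20, 25, 32, 33, 33, 35, 35, 40]

Final merged array: [1, 3, 9, 20, 25, 32, 33, 33, 35, 35, 40]
Total comparisons: 10

The merged array is [1, 3, 9, 20, 25, 32, 33, 33, 35, 35, 40], requiring 10 comparisons. The merge step runs in O(n) time where n is the total number of elements.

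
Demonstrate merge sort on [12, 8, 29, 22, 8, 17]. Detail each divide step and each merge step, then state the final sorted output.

Merge sort trace:

Split: [12, 8, 29, 22, 8, 17] -> [12, 8, 29] and [22, 8, 17]
  Split: [12, 8, 29] -> [12] and [8, 29]
    Split: [8, 29] -> [8] and [29]
    Merge: [8] + [29] -> [8, 29]
  Merge: [12] + [8, 29] -> [8, 12, 29]
  Split: [22, 8, 17] -> [22] and [8, 17]
    Split: [8, 17] -> [8] and [17]
    Merge: [8] + [17] -> [8, 17]
  Merge: [22] + [8, 17] -> [8, 17, 22]
Merge: [8, 12, 29] + [8, 17, 22] -> [8, 8, 12, 17, 22, 29]

Final sorted array: [8, 8, 12, 17, 22, 29]

The merge sort proceeds by recursively splitting the array and merging sorted halves.
After all merges, the sorted array is [8, 8, 12, 17, 22, 29].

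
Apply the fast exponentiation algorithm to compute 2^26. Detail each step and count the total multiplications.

Computing 2^26 by squaring (build up from 2^1; each line after the first costs one multiplication):

2^1 = 2
2^2 = (2^1)^2 = 2^2 = 4
2^3 = 2 * 2^2 = 2 * 4 = 8
2^6 = (2^3)^2 = 8^2 = 64
2^12 = (2^6)^2 = 64^2 = 4096
2^13 = 2 * 2^12 = 2 * 4096 = 8192
2^26 = (2^13)^2 = 8192^2 = 67108864

Result: 67108864
Multiplications needed: 6 (6 lines after 2^1)

2^26 = 67108864. Using exponentiation by squaring, this requires 6 multiplications. The key idea: if the exponent is even, square the half-power; if odd, multiply by the base once.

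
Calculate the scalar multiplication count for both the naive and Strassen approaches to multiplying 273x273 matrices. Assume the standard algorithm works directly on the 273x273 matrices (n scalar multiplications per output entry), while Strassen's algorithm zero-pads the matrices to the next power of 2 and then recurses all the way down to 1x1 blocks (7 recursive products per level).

Matrix multiplication for 273x273 matrices:

Strassen's algorithm requires power-of-2 dimensions. Pad 273x273 to 512x512 (next power of 2).

Standard algorithm: 273^3 = 20346417 multiplications
Strassen's algorithm: 7^(log2(512)) = 7^9 = 40353607 multiplications
Difference: 20346417 - 40353607 = -20007190 (Strassen uses MORE here due to padding overhead — for small or just-over-power-of-2 n, padding can outweigh the per-level savings)

Standard: 20346417 multiplications (273^3). Strassen: 40353607 multiplications (7^9, after padding to 512x512). Strassen reduces 8 recursive multiplications to 7 at each level.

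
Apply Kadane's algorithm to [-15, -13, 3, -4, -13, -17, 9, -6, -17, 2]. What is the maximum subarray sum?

Using Kadane's algorithm on [-15, -13, 3, -4, -13, -17, 9, -6, -17, 2]:

Scanning through the array:
Position 1 (value -13): max_ending_here = -13, max_so_far = -13
Position 2 (value 3): max_ending_here = 3, max_so_far = 3
Position 3 (value -4): max_ending_here = -1, max_so_far = 3
Position 4 (value -13): max_ending_here = -13, max_so_far = 3
Position 5 (value -17): max_ending_here = -17, max_so_far = 3
Position 6 (value 9): max_ending_here = 9, max_so_far = 9
Position 7 (value -6): max_ending_here = 3, max_so_far = 9
Position 8 (value -17): max_ending_here = -14, max_so_far = 9
Position 9 (value 2): max_ending_here = 2, max_so_far = 9

Maximum subarray: [9]
Maximum sum: 9

The maximum subarray is [9] with sum 9. This subarray runs from index 6 to index 6.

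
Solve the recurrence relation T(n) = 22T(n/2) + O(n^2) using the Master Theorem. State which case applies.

Master Theorem for T(n) = 22T(n/2) + O(n^2):

a = 22, b = 2, c = 2
log_b(a) = log_2(22) = 4.4594

Case 1: c = 2 < log_2(22) = 4.4594
T(n) = O(n^(log_2 22))

For T(n) = 22T(n/2) + O(n^2): log_2(22) = 4.4594. This is Case 1 of the Master Theorem (c < log_b(a), work dominated by leaves), giving O(n^(log_2 22)).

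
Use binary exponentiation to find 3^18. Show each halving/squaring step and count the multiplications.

Computing 3^18 by squaring (build up from 3^1; each line after the first costs one multiplication):

3^1 = 3
3^2 = (3^1)^2 = 3^2 = 9
3^4 = (3^2)^2 = 9^2 = 81
3^8 = (3^4)^2 = 81^2 = 6561
3^9 = 3 * 3^8 = 3 * 6561 = 19683
3^18 = (3^9)^2 = 19683^2 = 387420489

Result: 387420489
Multiplications needed: 5 (5 lines after 3^1)

3^18 = 387420489. Using exponentiation by squaring, this requires 5 multiplications. The key idea: if the exponent is even, square the half-power; if odd, multiply by the base once.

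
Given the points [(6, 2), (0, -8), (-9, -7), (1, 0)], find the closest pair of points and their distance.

Computing all pairwise distances among 4 points:

d((6, 2), (0, -8)) = 11.6619
d((6, 2), (-9, -7)) = 17.4929
d((6, 2), (1, 0)) = 5.3852 <-- minimum
d((0, -8), (-9, -7)) = 9.0554
d((0, -8), (1, 0)) = 8.0623
d((-9, -7), (1, 0)) = 12.2066

Closest pair: (6, 2) and (1, 0) with distance 5.3852

The closest pair is (6, 2) and (1, 0) with Euclidean distance 5.3852. For 4 points, brute-force pairwise comparison is shown above. For large n, the divide-and-conquer algorithm (sort by x, recurse on halves, check the dividing strip) achieves O(n log n).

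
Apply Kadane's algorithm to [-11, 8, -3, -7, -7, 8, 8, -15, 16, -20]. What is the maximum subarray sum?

Using Kadane's algorithm on [-11, 8, -3, -7, -7, 8, 8, -15, 16, -20]:

Scanning through the array:
Position 1 (value 8): max_ending_here = 8, max_so_far = 8
Position 2 (value -3): max_ending_here = 5, max_so_far = 8
Position 3 (value -7): max_ending_here = -2, max_so_far = 8
Position 4 (value -7): max_ending_here = -7, max_so_far = 8
Position 5 (value 8): max_ending_here = 8, max_so_far = 8
Position 6 (value 8): max_ending_here = 16, max_so_far = 16
Position 7 (value -15): max_ending_here = 1, max_so_far = 16
Position 8 (value 16): max_ending_here = 17, max_so_far = 17
Position 9 (value -20): max_ending_here = -3, max_so_far = 17

Maximum subarray: [8, 8, -15, 16]
Maximum sum: 17

The maximum subarray is [8, 8, -15, 16] with sum 17. This subarray runs from index 5 to index 8.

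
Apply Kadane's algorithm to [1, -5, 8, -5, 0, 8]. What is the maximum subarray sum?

Using Kadane's algorithm on [1, -5, 8, -5, 0, 8]:

Scanning through the array:
Position 1 (value -5): max_ending_here = -4, max_so_far = 1
Position 2 (value 8): max_ending_here = 8, max_so_far = 8
Position 3 (value -5): max_ending_here = 3, max_so_far = 8
Position 4 (value 0): max_ending_here = 3, max_so_far = 8
Position 5 (value 8): max_ending_here = 11, max_so_far = 11

Maximum subarray: [8, -5, 0, 8]
Maximum sum: 11

The maximum subarray is [8, -5, 0, 8] with sum 11. This subarray runs from index 2 to index 5.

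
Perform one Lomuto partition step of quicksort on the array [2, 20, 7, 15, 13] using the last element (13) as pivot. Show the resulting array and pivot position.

Lomuto partition with pivot = 13:

Initial array: [2, 20, 7, 15, 13]

arr[0]=2 <= 13: swap with position 0, array becomes [2, 20, 7, 15, 13]
arr[1]=20 > 13: no swap
arr[2]=7 <= 13: swap with position 1, array becomes [2, 7, 20, 15, 13]
arr[3]=15 > 13: no swap

Place pivot at position 2: [2, 7, 13, 15, 20]
Pivot position: 2

After partitioning with pivot 13, the array becomes [2, 7, 13, 15, 20]. The pivot is placed at index 2. All elements to the left of the pivot are <= 13, and all elements to the right are > 13.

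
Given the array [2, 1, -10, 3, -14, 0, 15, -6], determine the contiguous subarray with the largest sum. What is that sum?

Using Kadane's algorithm on [2, 1, -10, 3, -14, 0, 15, -6]:

Scanning through the array:
Position 1 (value 1): max_ending_here = 3, max_so_far = 3
Position 2 (value -10): max_ending_here = -7, max_so_far = 3
Position 3 (value 3): max_ending_here = 3, max_so_far = 3
Position 4 (value -14): max_ending_here = -11, max_so_far = 3
Position 5 (value 0): max_ending_here = 0, max_so_far = 3
Position 6 (value 15): max_ending_here = 15, max_so_far = 15
Position 7 (value -6): max_ending_here = 9, max_so_far = 15

Maximum subarray: [0, 15]
Maximum sum: 15

The maximum subarray is [0, 15] with sum 15. This subarray runs from index 5 to index 6.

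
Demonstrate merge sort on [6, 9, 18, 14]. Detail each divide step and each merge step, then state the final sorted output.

Merge sort trace:

Split: [6, 9, 18, 14] -> [6, 9] and [18, 14]
  Split: [6, 9] -> [6] and [9]
  Merge: [6] + [9] -> [6, 9]
  Split: [18, 14] -> [18] and [14]
  Merge: [18] + [14] -> [14, 18]
Merge: [6, 9] + [14, 18] -> [6, 9, 14, 18]

Final sorted array: [6, 9, 14, 18]

The merge sort proceeds by recursively splitting the array and merging sorted halves.
After all merges, the sorted array is [6, 9, 14, 18].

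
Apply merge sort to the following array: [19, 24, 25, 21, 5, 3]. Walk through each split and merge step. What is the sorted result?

Merge sort trace:

Split: [19, 24, 25, 21, 5, 3] -> [19, 24, 25] and [21, 5, 3]
  Split: [19, 24, 25] -> [19] and [24, 25]
    Split: [24, 25] -> [24] and [25]
    Merge: [24] + [25] -> [24, 25]
  Merge: [19] + [24, 25] -> [19, 24, 25]
  Split: [21, 5, 3] -> [21] and [5, 3]
    Split: [5, 3] -> [5] and [3]
    Merge: [5] + [3] -> [3, 5]
  Merge: [21] + [3, 5] -> [3, 5, 21]
Merge: [19, 24, 25] + [3, 5, 21] -> [3, 5, 19, 21, 24, 25]

Final sorted array: [3, 5, 19, 21, 24, 25]

The merge sort proceeds by recursively splitting the array and merging sorted halves.
After all merges, the sorted array is [3, 5, 19, 21, 24, 25].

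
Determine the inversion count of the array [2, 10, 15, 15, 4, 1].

Finding inversions in [2, 10, 15, 15, 4, 1]:

(0, 5): arr[0]=2 > arr[5]=1
(1, 4): arr[1]=10 > arr[4]=4
(1, 5): arr[1]=10 > arr[5]=1
(2, 4): arr[2]=15 > arr[4]=4
(2, 5): arr[2]=15 > arr[5]=1
(3, 4): arr[3]=15 > arr[4]=4
(3, 5): arr[3]=15 > arr[5]=1
(4, 5): arr[4]=4 > arr[5]=1

Total inversions: 8

The array has 8 inversion(s): (0,5), (1,4), (1,5), (2,4), (2,5), (3,4), (3,5), (4,5). Each pair (i,j) satisfies i < j and arr[i] > arr[j].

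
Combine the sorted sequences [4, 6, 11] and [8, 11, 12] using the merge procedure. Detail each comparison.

Merging process:

Compare 4 vs 8: take 4 from left. Merged: [4]
Compare 6 vs 8: take 6 from left. Merged: [4, 6]
Compare 11 vs 8: take 8 from right. Merged: [4, 6, 8]
Compare 11 vs 11: take 11 from left. Merged: [4, 6, 8, 11]
Append remaining from right: [11, 12]. Merged: [4, 6, 8, 11, 11, 12]

Final merged array: [4, 6, 8, 11, 11, 12]
Total comparisons: 4

The merged array is [4, 6, 8, 11, 11, 12], requiring 4 comparisons. The merge step runs in O(n) time where n is the total number of elements.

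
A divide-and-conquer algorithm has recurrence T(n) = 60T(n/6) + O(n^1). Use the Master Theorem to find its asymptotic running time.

Master Theorem for T(n) = 60T(n/6) + O(n^1):

a = 60, b = 6, c = 1
log_b(a) = log_6(60) = 2.2851

Case 1: c = 1 < log_6(60) = 2.2851
T(n) = O(n^(log_6 60))

For T(n) = 60T(n/6) + O(n^1): log_6(60) = 2.2851. This is Case 1 of the Master Theorem (c < log_b(a), work dominated by leaves), giving O(n^(log_6 60)).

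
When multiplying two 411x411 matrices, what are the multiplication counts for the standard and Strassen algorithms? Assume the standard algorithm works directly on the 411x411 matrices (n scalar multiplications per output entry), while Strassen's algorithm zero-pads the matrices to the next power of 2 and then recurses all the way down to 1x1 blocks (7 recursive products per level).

Matrix multiplication for 411x411 matrices:

Strassen's algorithm requires power-of-2 dimensions. Pad 411x411 to 512x512 (next power of 2).

Standard algorithm: 411^3 = 69426531 multiplications
Strassen's algorithm: 7^(log2(512)) = 7^9 = 40353607 multiplications
Savings: 69426531 - 40353607 = 29072924 multiplications

Standard: 69426531 multiplications (411^3). Strassen: 40353607 multiplications (7^9, after padding to 512x512). Strassen reduces 8 recursive multiplications to 7 at each level.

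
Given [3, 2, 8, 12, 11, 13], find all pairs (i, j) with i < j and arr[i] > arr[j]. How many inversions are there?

Finding inversions in [3, 2, 8, 12, 11, 13]:

(0, 1): arr[0]=3 > arr[1]=2
(3, 4): arr[3]=12 > arr[4]=11

Total inversions: 2

The array has 2 inversion(s): (0,1), (3,4). Each pair (i,j) satisfies i < j and arr[i] > arr[j].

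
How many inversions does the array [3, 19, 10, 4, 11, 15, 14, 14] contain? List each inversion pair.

Finding inversions in [3, 19, 10, 4, 11, 15, 14, 14]:

(1, 2): arr[1]=19 > arr[2]=10
(1, 3): arr[1]=19 > arr[3]=4
(1, 4): arr[1]=19 > arr[4]=11
(1, 5): arr[1]=19 > arr[5]=15
(1, 6): arr[1]=19 > arr[6]=14
(1, 7): arr[1]=19 > arr[7]=14
(2, 3): arr[2]=10 > arr[3]=4
(5, 6): arr[5]=15 > arr[6]=14
(5, 7): arr[5]=15 > arr[7]=14

Total inversions: 9

The array has 9 inversion(s): (1,2), (1,3), (1,4), (1,5), (1,6), (1,7), (2,3), (5,6), (5,7). Each pair (i,j) satisfies i < j and arr[i] > arr[j].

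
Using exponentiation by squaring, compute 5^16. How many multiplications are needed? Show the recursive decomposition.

Computing 5^16 by squaring (build up from 5^1; each line after the first costs one multiplication):

5^1 = 5
5^2 = (5^1)^2 = 5^2 = 25
5^4 = (5^2)^2 = 25^2 = 625
5^8 = (5^4)^2 = 625^2 = 390625
5^16 = (5^8)^2 = 390625^2 = 152587890625

Result: 152587890625
Multiplications needed: 4 (4 lines after 5^1)

5^16 = 152587890625. Using exponentiation by squaring, this requires 4 multiplications. The key idea: if the exponent is even, square the half-power; if odd, multiply by the base once.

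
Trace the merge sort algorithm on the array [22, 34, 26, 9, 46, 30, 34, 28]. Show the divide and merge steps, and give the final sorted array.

Merge sort trace:

Split: [22, 34, 26, 9, 46, 30, 34, 28] -> [22, 34, 26, 9] and [46, 30, 34, 28]
  Split: [22, 34, 26, 9] -> [22, 34] and [26, 9]
    Split: [22, 34] -> [22] and [34]
    Merge: [22] + [34] -> [22, 34]
    Split: [26, 9] -> [26] and [9]
    Merge: [26] + [9] -> [9, 26]
  Merge: [22, 34] + [9, 26] -> [9, 22, 26, 34]
  Split: [46, 30, 34, 28] -> [46, 30] and [34, 28]
    Split: [46, 30] -> [46] and [30]
    Merge: [46] + [30] -> [30, 46]
    Split: [34, 28] -> [34] and [28]
    Merge: [34] + [28] -> [28, 34]
  Merge: [30, 46] + [28, 34] -> [28, 30, 34, 46]
Merge: [9, 22, 26, 34] + [28, 30, 34, 46] -> [9, 22, 26, 28, 30, 34, 34, 46]

Final sorted array: [9, 22, 26, 28, 30, 34, 34, 46]

The merge sort proceeds by recursively splitting the array and merging sorted halves.
After all merges, the sorted array is [9, 22, 26, 28, 30, 34, 34, 46].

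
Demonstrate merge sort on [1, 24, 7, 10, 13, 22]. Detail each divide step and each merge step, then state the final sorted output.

Merge sort trace:

Split: [1, 24, 7, 10, 13, 22] -> [1, 24, 7] and [10, 13, 22]
  Split: [1, 24, 7] -> [1] and [24, 7]
    Split: [24, 7] -> [24] and [7]
    Merge: [24] + [7] -> [7, 24]
  Merge: [1] + [7, 24] -> [1, 7, 24]
  Split: [10, 13, 22] -> [10] and [13, 22]
    Split: [13, 22] -> [13] and [22]
    Merge: [13] + [22] -> [13, 22]
  Merge: [10] + [13, 22] -> [10, 13, 22]
Merge: [1, 7, 24] + [10, 13, 22] -> [1, 7, 10, 13, 22, 24]

Final sorted array: [1, 7, 10, 13, 22, 24]

The merge sort proceeds by recursively splitting the array and merging sorted halves.
After all merges, the sorted array is [1, 7, 10, 13, 22, 24].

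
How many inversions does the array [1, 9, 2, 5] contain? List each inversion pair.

Finding inversions in [1, 9, 2, 5]:

(1, 2): arr[1]=9 > arr[2]=2
(1, 3): arr[1]=9 > arr[3]=5

Total inversions: 2

The array has 2 inversion(s): (1,2), (1,3). Each pair (i,j) satisfies i < j and arr[i] > arr[j].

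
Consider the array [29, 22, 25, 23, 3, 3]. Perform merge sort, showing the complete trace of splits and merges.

Merge sort trace:

Split: [29, 22, 25, 23, 3, 3] -> [29, 22, 25] and [23, 3, 3]
  Split: [29, 22, 25] -> [29] and [22, 25]
    Split: [22, 25] -> [22] and [25]
    Merge: [22] + [25] -> [22, 25]
  Merge: [29] + [22, 25] -> [22, 25, 29]
  Split: [23, 3, 3] -> [23] and [3, 3]
    Split: [3, 3] -> [3] and [3]
    Merge: [3] + [3] -> [3, 3]
  Merge: [23] + [3, 3] -> [3, 3, 23]
Merge: [22, 25, 29] + [3, 3, 23] -> [3, 3, 22, 23, 25, 29]

Final sorted array: [3, 3, 22, 23, 25, 29]

The merge sort proceeds by recursively splitting the array and merging sorted halves.
After all merges, the sorted array is [3, 3, 22, 23, 25, 29].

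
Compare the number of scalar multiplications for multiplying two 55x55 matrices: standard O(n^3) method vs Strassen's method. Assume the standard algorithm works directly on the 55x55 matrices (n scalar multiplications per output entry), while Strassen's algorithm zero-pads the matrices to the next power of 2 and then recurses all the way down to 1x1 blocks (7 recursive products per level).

Matrix multiplication for 55x55 matrices:

Strassen's algorithm requires power-of-2 dimensions. Pad 55x55 to 64x64 (next power of 2).

Standard algorithm: 55^3 = 166375 multiplications
Strassen's algorithm: 7^(log2(64)) = 7^6 = 117649 multiplications
Savings: 166375 - 117649 = 48726 multiplications

Standard: 166375 multiplications (55^3). Strassen: 117649 multiplications (7^6, after padding to 64x64). Strassen reduces 8 recursive multiplications to 7 at each level.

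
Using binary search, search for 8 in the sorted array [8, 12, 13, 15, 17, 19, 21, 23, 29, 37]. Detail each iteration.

Binary search for 8 in [8, 12, 13, 15, 17, 19, 21, 23, 29, 37]:

lo=0, hi=9, mid=4, arr[mid]=17 -> 17 > 8, search left half
lo=0, hi=3, mid=1, arr[mid]=12 -> 12 > 8, search left half
lo=0, hi=0, mid=0, arr[mid]=8 -> Found target at index 0!

Binary search finds 8 at index 0 after 3 comparisons. The search repeatedly halves the search space by comparing with the middle element.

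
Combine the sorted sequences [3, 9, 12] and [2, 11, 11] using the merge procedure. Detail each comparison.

Merging process:

Compare 3 vs 2: take 2 from right. Merged: [2]
Compare 3 vs 11: take 3 from left. Merged: [2, 3]
Compare 9 vs 11: take 9 from left. Merged: [2, 3, 9]
Compare 12 vs 11: take 11 from right. Merged: [2, 3, 9, 11]
Compare 12 vs 11: take 11 from right. Merged: [2, 3, 9, 11, 11]
Append remaining from left: [12]. Merged: [2, 3, 9, 11, 11, 12]

Final merged array: [2, 3, 9, 11, 11, 12]
Total comparisons: 5

The merged array is [2, 3, 9, 11, 11, 12], requiring 5 comparisons. The merge step runs in O(n) time where n is the total number of elements.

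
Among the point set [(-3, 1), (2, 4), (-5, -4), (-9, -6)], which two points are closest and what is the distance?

Computing all pairwise distances among 4 points:

d((-3, 1), (2, 4)) = 5.831
d((-3, 1), (-5, -4)) = 5.3852
d((-3, 1), (-9, -6)) = 9.2195
d((2, 4), (-5, -4)) = 10.6301
d((2, 4), (-9, -6)) = 14.8661
d((-5, -4), (-9, -6)) = 4.4721 <-- minimum

Closest pair: (-5, -4) and (-9, -6) with distance 4.4721

The closest pair is (-5, -4) and (-9, -6) with Euclidean distance 4.4721. For 4 points, brute-force pairwise comparison is shown above. For large n, the divide-and-conquer algorithm (sort by x, recurse on halves, check the dividing strip) achieves O(n log n).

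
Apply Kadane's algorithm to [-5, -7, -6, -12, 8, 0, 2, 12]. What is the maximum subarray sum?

Using Kadane's algorithm on [-5, -7, -6, -12, 8, 0, 2, 12]:

Scanning through the array:
Position 1 (value -7): max_ending_here = -7, max_so_far = -5
Position 2 (value -6): max_ending_here = -6, max_so_far = -5
Position 3 (value -12): max_ending_here = -12, max_so_far = -5
Position 4 (value 8): max_ending_here = 8, max_so_far = 8
Position 5 (value 0): max_ending_here = 8, max_so_far = 8
Position 6 (value 2): max_ending_here = 10, max_so_far = 10
Position 7 (value 12): max_ending_here = 22, max_so_far = 22

Maximum subarray: [8, 0, 2, 12]
Maximum sum: 22

The maximum subarray is [8, 0, 2, 12] with sum 22. This subarray runs from index 4 to index 7.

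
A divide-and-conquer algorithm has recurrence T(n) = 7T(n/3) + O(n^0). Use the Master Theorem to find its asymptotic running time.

Master Theorem for T(n) = 7T(n/3) + O(n^0):

a = 7, b = 3, c = 0
log_b(a) = log_3(7) = 1.7712

Case 1: c = 0 < log_3(7) = 1.7712
T(n) = O(n^(log_3 7))

For T(n) = 7T(n/3) + O(n^0): log_3(7) = 1.7712. This is Case 1 of the Master Theorem (c < log_b(a), work dominated by leaves), giving O(n^(log_3 7)).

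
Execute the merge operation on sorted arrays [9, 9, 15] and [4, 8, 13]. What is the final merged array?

Merging process:

Compare 9 vs 4: take 4 from right. Merged: [4]
Compare 9 vs 8: take 8 from right. Merged: [4, 8]
Compare 9 vs 13: take 9 from left. Merged: [4, 8, 9]
Compare 9 vs 13: take 9 from left. Merged: [4, 8, 9, 9]
Compare 15 vs 13: take 13 from right. Merged: [4, 8, 9, 9, 13]
Append remaining from left: [15]. Merged: [4, 8, 9, 9, 13, 15]

Final merged array: [4, 8, 9, 9, 13, 15]
Total comparisons: 5

The merged array is [4, 8, 9, 9, 13, 15], requiring 5 comparisons. The merge step runs in O(n) time where n is the total number of elements.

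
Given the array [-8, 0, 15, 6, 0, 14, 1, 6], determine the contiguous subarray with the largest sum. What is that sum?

Using Kadane's algorithm on [-8, 0, 15, 6, 0, 14, 1, 6]:

Scanning through the array:
Position 1 (value 0): max_ending_here = 0, max_so_far = 0
Position 2 (value 15): max_ending_here = 15, max_so_far = 15
Position 3 (value 6): max_ending_here = 21, max_so_far = 21
Position 4 (value 0): max_ending_here = 21, max_so_far = 21
Position 5 (value 14): max_ending_here = 35, max_so_far = 35
Position 6 (value 1): max_ending_here = 36, max_so_far = 36
Position 7 (value 6): max_ending_here = 42, max_so_far = 42

Maximum subarray: [0, 15, 6, 0, 14, 1, 6]
Maximum sum: 42

The maximum subarray is [0, 15, 6, 0, 14, 1, 6] with sum 42. This subarray runs from index 1 to index 7.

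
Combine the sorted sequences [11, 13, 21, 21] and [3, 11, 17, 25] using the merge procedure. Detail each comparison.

Merging process:

Compare 11 vs 3: take 3 from right. Merged: [3]
Compare 11 vs 11: take 11 from left. Merged: [3, 11]
Compare 13 vs 11: take 11 from right. Merged: [3, 11, 11]
Compare 13 vs 17: take 13 from left. Merged: [3, 11, 11, 13]
Compare 21 vs 17: take 17 from right. Merged: [3, 11, 11, 13, 17]
Compare 21 vs 25: take 21 from left. Merged: [3, 11, 11, 13, 17, 21]
Compare 21 vs 25: take 21 from left. Merged: [3, 11, 11, 13, 17, 21, 21]
Append remaining from right: [25]. Merged: [3, 11, 11, 13, 17, 21, 21, 25]

Final merged array: [3, 11, 11, 13, 17, 21, 21, 25]
Total comparisons: 7

The merged array is [3, 11, 11, 13, 17, 21, 21, 25], requiring 7 comparisons. The merge step runs in O(n) time where n is the total number of elements.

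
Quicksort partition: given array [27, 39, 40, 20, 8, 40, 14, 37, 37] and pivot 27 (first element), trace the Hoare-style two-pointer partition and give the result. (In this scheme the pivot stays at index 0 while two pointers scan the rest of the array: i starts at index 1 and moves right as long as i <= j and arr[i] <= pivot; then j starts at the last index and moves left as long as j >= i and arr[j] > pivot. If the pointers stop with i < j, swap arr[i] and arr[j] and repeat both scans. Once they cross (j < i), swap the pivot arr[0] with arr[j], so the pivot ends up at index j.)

Hoare-style two-pointer partition with pivot = 27:

Initial array: [27, 39, 40, 20, 8, 40, 14, 37, 37]

Pointers start at i = 1, j = 8.
i stops at index 1 (arr[1]=39 > 27), j stops at index 6 (arr[6]=14 <= 27): swap arr[1] and arr[6], array becomes [27, 14, 40, 20, 8, 40, 39, 37, 37]
i stops at index 2 (arr[2]=40 > 27), j stops at index 4 (arr[4]=8 <= 27): swap arr[2] and arr[4], array becomes [27, 14, 8, 20, 40, 40, 39, 37, 37]
i ends at 4, j ends at 3: the pointers have crossed (j < i), so scanning stops.

Swap pivot arr[0] with arr[3] to place pivot at position 3: [20, 14, 8, 27, 40, 40, 39, 37, 37]
Pivot position: 3

After partitioning with pivot 27, the array becomes [20, 14, 8, 27, 40, 40, 39, 37, 37]. The pivot is placed at index 3. All elements to the left of the pivot are <= 27, and all elements to the right are > 27.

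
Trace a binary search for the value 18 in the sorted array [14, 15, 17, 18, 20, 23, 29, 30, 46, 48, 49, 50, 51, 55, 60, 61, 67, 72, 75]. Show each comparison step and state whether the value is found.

Binary search for 18 in [14, 15, 17, 18, 20, 23, 29, 30, 46, 48, 49, 50, 51, 55, 60, 61, 67, 72, 75]:

lo=0, hi=18, mid=9, arr[mid]=48 -> 48 > 18, search left half
lo=0, hi=8, mid=4, arr[mid]=20 -> 20 > 18, search left half
lo=0, hi=3, mid=1, arr[mid]=15 -> 15 < 18, search right half
lo=2, hi=3, mid=2, arr[mid]=17 -> 17 < 18, search right half
lo=3, hi=3, mid=3, arr[mid]=18 -> Found target at index 3!

Binary search finds 18 at index 3 after 5 comparisons. The search repeatedly halves the search space by comparing with the middle element.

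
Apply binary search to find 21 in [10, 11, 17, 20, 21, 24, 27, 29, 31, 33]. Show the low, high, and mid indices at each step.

Binary search for 21 in [10, 11, 17, 20, 21, 24, 27, 29, 31, 33]:

lo=0, hi=9, mid=4, arr[mid]=21 -> Found target at index 4!

Binary search finds 21 at index 4 after 1 comparisons. The search repeatedly halves the search space by comparing with the middle element.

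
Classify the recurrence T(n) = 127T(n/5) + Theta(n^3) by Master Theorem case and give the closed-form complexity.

Master Theorem for T(n) = 127T(n/5) + O(n^3):

a = 127, b = 5, c = 3
log_b(a) = log_5(127) = 3.0099

Case 1: c = 3 < log_5(127) = 3.0099
T(n) = O(n^(log_5 127))

For T(n) = 127T(n/5) + O(n^3): log_5(127) = 3.0099. This is Case 1 of the Master Theorem (c < log_b(a), work dominated by leaves), giving O(n^(log_5 127)).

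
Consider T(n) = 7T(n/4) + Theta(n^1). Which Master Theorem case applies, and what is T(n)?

Master Theorem for T(n) = 7T(n/4) + O(n^1):

a = 7, b = 4, c = 1
log_b(a) = log_4(7) = 1.4037

Case 1: c = 1 < log_4(7) = 1.4037
T(n) = O(n^(log_4 7))

For T(n) = 7T(n/4) + O(n^1): log_4(7) = 1.4037. This is Case 1 of the Master Theorem (c < log_b(a), work dominated by leaves), giving O(n^(log_4 7)).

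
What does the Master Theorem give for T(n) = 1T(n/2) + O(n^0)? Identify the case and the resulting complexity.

Master Theorem for T(n) = 1T(n/2) + O(n^0):

a = 1, b = 2, c = 0
log_b(a) = log_2(1) = 0.0000

Case 2: c = 0 = log_2(1) = 0.0000
T(n) = O(n^0 log n) = O(log n)

For T(n) = 1T(n/2) + O(n^0): log_2(1) = 0.0000. This is Case 2 of the Master Theorem (c = log_b(a), equal work at all levels), giving O(log n).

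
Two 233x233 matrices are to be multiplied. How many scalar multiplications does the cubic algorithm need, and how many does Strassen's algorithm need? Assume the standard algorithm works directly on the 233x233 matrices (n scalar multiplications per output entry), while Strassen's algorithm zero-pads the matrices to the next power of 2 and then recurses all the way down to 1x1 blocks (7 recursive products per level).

Matrix multiplication for 233x233 matrices:

Strassen's algorithm requires power-of-2 dimensions. Pad 233x233 to 256x256 (next power of 2).

Standard algorithm: 233^3 = 12649337 multiplications
Strassen's algorithm: 7^(log2(256)) = 7^8 = 5764801 multiplications
Savings: 12649337 - 5764801 = 6884536 multiplications

Standard: 12649337 multiplications (233^3). Strassen: 5764801 multiplications (7^8, after padding to 256x256). Strassen reduces 8 recursive multiplications to 7 at each level.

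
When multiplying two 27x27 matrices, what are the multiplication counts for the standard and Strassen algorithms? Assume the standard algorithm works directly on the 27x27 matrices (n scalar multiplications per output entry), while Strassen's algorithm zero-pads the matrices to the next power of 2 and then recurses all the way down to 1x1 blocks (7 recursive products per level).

Matrix multiplication for 27x27 matrices:

Strassen's algorithm requires power-of-2 dimensions. Pad 27x27 to 32x32 (next power of 2).

Standard algorithm: 27^3 = 19683 multiplications
Strassen's algorithm: 7^(log2(32)) = 7^5 = 16807 multiplications
Savings: 19683 - 16807 = 2876 multiplications

Standard: 19683 multiplications (27^3). Strassen: 16807 multiplications (7^5, after padding to 32x32). Strassen reduces 8 recursive multiplications to 7 at each level.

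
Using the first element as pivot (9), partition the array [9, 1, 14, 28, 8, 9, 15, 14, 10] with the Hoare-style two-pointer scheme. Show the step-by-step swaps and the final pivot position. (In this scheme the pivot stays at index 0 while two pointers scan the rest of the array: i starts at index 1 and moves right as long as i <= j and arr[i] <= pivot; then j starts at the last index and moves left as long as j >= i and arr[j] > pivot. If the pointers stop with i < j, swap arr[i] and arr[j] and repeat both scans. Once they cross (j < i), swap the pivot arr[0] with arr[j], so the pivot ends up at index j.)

Hoare-style two-pointer partition with pivot = 9:

Initial array: [9, 1, 14, 28, 8, 9, 15, 14, 10]

Pointers start at i = 1, j = 8.
i stops at index 2 (arr[2]=14 > 9), j stops at index 5 (arr[5]=9 <= 9): swap arr[2] and arr[5], array becomes [9, 1, 9, 28, 8, 14, 15, 14, 10]
i stops at index 3 (arr[3]=28 > 9), j stops at index 4 (arr[4]=8 <= 9): swap arr[3] and arr[4], array becomes [9, 1, 9, 8, 28, 14, 15, 14, 10]
i ends at 4, j ends at 3: the pointers have crossed (j < i), so scanning stops.

Swap pivot arr[0] with arr[3] to place pivot at position 3: [8, 1, 9, 9, 28, 14, 15, 14, 10]
Pivot position: 3

After partitioning with pivot 9, the array becomes [8, 1, 9, 9, 28, 14, 15, 14, 10]. The pivot is placed at index 3. All elements to the left of the pivot are <= 9, and all elements to the right are > 9.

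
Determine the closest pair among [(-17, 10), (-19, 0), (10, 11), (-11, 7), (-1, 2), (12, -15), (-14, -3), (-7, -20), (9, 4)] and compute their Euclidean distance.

Computing all pairwise distances among 9 points:

d((-17, 10), (-19, 0)) = 10.198
d((-17, 10), (10, 11)) = 27.0185
d((-17, 10), (-11, 7)) = 6.7082
d((-17, 10), (-1, 2)) = 17.8885
d((-17, 10), (12, -15)) = 38.2884
d((-17, 10), (-14, -3)) = 13.3417
d((-17, 10), (-7, -20)) = 31.6228
d((-17, 10), (9, 4)) = 26.6833
d((-19, 0), (10, 11)) = 31.0161
d((-19, 0), (-11, 7)) = 10.6301
d((-19, 0), (-1, 2)) = 18.1108
d((-19, 0), (12, -15)) = 34.4384
d((-19, 0), (-14, -3)) = 5.831 <-- minimum
d((-19, 0), (-7, -20)) = 23.3238
d((-19, 0), (9, 4)) = 28.2843
d((10, 11), (-11, 7)) = 21.3776
d((10, 11), (-1, 2)) = 14.2127
d((10, 11), (12, -15)) = 26.0768
d((10, 11), (-14, -3)) = 27.7849
d((10, 11), (-7, -20)) = 35.3553
d((10, 11), (9, 4)) = 7.0711
d((-11, 7), (-1, 2)) = 11.1803
d((-11, 7), (12, -15)) = 31.8277
d((-11, 7), (-14, -3)) = 10.4403
d((-11, 7), (-7, -20)) = 27.2947
d((-11, 7), (9, 4)) = 20.2237
d((-1, 2), (12, -15)) = 21.4009
d((-1, 2), (-14, -3)) = 13.9284
d((-1, 2), (-7, -20)) = 22.8035
d((-1, 2), (9, 4)) = 10.198
d((12, -15), (-14, -3)) = 28.6356
d((12, -15), (-7, -20)) = 19.6469
d((12, -15), (9, 4)) = 19.2354
d((-14, -3), (-7, -20)) = 18.3848
d((-14, -3), (9, 4)) = 24.0416
d((-7, -20), (9, 4)) = 28.8444

Closest pair: (-19, 0) and (-14, -3) with distance 5.831

The closest pair is (-19, 0) and (-14, -3) with Euclidean distance 5.831. For 9 points, brute-force pairwise comparison is shown above. For large n, the divide-and-conquer algorithm (sort by x, recurse on halves, check the dividing strip) achieves O(n log n).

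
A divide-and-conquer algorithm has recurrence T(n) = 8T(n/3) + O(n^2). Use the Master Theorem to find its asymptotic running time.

Master Theorem for T(n) = 8T(n/3) + O(n^2):

a = 8, b = 3, c = 2
log_b(a) = log_3(8) = 1.8928

Case 3: c = 2 > log_3(8) = 1.8928
T(n) = O(n^2) = O(n^2)

For T(n) = 8T(n/3) + O(n^2): log_3(8) = 1.8928. This is Case 3 of the Master Theorem (c > log_b(a), work dominated by root), giving O(n^2).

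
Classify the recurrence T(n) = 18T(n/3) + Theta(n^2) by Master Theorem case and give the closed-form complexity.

Master Theorem for T(n) = 18T(n/3) + O(n^2):

a = 18, b = 3, c = 2
log_b(a) = log_3(18) = 2.6309

Case 1: c = 2 < log_3(18) = 2.6309
T(n) = O(n^(log_3 18))

For T(n) = 18T(n/3) + O(n^2): log_3(18) = 2.6309. This is Case 1 of the Master Theorem (c < log_b(a), work dominated by leaves), giving O(n^(log_3 18)).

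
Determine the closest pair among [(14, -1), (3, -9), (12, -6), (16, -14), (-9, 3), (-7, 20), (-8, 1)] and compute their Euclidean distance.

Computing all pairwise distances among 7 points:

d((14, -1), (3, -9)) = 13.6015
d((14, -1), (12, -6)) = 5.3852
d((14, -1), (16, -14)) = 13.1529
d((14, -1), (-9, 3)) = 23.3452
d((14, -1), (-7, 20)) = 29.6985
d((14, -1), (-8, 1)) = 22.0907
d((3, -9), (12, -6)) = 9.4868
d((3, -9), (16, -14)) = 13.9284
d((3, -9), (-9, 3)) = 16.9706
d((3, -9), (-7, 20)) = 30.6757
d((3, -9), (-8, 1)) = 14.8661
d((12, -6), (16, -14)) = 8.9443
d((12, -6), (-9, 3)) = 22.8473
d((12, -6), (-7, 20)) = 32.2025
d((12, -6), (-8, 1)) = 21.1896
d((16, -14), (-9, 3)) = 30.2324
d((16, -14), (-7, 20)) = 41.0488
d((16, -14), (-8, 1)) = 28.3019
d((-9, 3), (-7, 20)) = 17.1172
d((-9, 3), (-8, 1)) = 2.2361 <-- minimum
d((-7, 20), (-8, 1)) = 19.0263

Closest pair: (-9, 3) and (-8, 1) with distance 2.2361

The closest pair is (-9, 3) and (-8, 1) with Euclidean distance 2.2361. For 7 points, brute-force pairwise comparison is shown above. For large n, the divide-and-conquer algorithm (sort by x, recurse on halves, check the dividing strip) achieves O(n log n).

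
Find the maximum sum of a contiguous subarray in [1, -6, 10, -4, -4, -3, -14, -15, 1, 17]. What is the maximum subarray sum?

Using Kadane's algorithm on [1, -6, 10, -4, -4, -3, -14, -15, 1, 17]:

Scanning through the array:
Position 1 (value -6): max_ending_here = -5, max_so_far = 1
Position 2 (value 10): max_ending_here = 10, max_so_far = 10
Position 3 (value -4): max_ending_here = 6, max_so_far = 10
Position 4 (value -4): max_ending_here = 2, max_so_far = 10
Position 5 (value -3): max_ending_here = -1, max_so_far = 10
Position 6 (value -14): max_ending_here = -14, max_so_far = 10
Position 7 (value -15): max_ending_here = -15, max_so_far = 10
Position 8 (value 1): max_ending_here = 1, max_so_far = 10
Position 9 (value 17): max_ending_here = 18, max_so_far = 18

Maximum subarray: [1, 17]
Maximum sum: 18

The maximum subarray is [1, 17] with sum 18. This subarray runs from index 8 to index 9.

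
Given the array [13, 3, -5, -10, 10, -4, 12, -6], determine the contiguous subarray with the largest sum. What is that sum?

Using Kadane's algorithm on [13, 3, -5, -10, 10, -4, 12, -6]:

Scanning through the array:
Position 1 (value 3): max_ending_here = 16, max_so_far = 16
Position 2 (value -5): max_ending_here = 11, max_so_far = 16
Position 3 (value -10): max_ending_here = 1, max_so_far = 16
Position 4 (value 10): max_ending_here = 11, max_so_far = 16
Position 5 (value -4): max_ending_here = 7, max_so_far = 16
Position 6 (value 12): max_ending_here = 19, max_so_far = 19
Position 7 (value -6): max_ending_here = 13, max_so_far = 19

Maximum subarray: [13, 3, -5, -10, 10, -4, 12]
Maximum sum: 19

The maximum subarray is [13, 3, -5, -10, 10, -4, 12] with sum 19. This subarray runs from index 0 to index 6.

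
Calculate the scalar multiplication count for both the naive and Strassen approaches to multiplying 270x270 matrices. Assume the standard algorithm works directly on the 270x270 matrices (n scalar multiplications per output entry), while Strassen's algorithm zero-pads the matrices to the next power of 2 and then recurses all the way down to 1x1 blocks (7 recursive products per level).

Matrix multiplication for 270x270 matrices:

Strassen's algorithm requires power-of-2 dimensions. Pad 270x270 to 512x512 (next power of 2).

Standard algorithm: 270^3 = 19683000 multiplications
Strassen's algorithm: 7^(log2(512)) = 7^9 = 40353607 multiplications
Difference: 19683000 - 40353607 = -20670607 (Strassen uses MORE here due to padding overhead — for small or just-over-power-of-2 n, padding can outweigh the per-level savings)

Standard: 19683000 multiplications (270^3). Strassen: 40353607 multiplications (7^9, after padding to 512x512). Strassen reduces 8 recursive multiplications to 7 at each level.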